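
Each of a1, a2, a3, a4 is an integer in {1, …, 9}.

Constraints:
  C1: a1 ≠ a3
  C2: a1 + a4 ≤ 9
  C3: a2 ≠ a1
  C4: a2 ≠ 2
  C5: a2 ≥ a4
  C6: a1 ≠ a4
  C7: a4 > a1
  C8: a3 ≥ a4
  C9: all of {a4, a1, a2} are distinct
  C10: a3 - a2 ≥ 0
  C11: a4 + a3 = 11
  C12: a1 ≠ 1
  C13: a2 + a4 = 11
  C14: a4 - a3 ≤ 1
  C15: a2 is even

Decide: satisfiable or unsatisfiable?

Satisfiable

The assignment a1 = 2, a2 = 6, a3 = 6, a4 = 5 works:
  constraint 2 holds since a1 + a4 = 7.
  constraint 10 holds since a3 - a2 = 0.
  constraint 11 holds since a4 + a3 = 11.
The rest check out directly.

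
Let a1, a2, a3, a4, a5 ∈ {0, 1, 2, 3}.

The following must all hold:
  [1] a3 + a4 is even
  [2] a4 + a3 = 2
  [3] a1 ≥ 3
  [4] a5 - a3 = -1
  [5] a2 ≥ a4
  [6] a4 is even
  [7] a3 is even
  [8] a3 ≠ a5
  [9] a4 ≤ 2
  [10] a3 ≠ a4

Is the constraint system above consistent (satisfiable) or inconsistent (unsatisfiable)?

Satisfiable

Setting (a1, a2, a3, a4, a5) = (3, 0, 2, 0, 1) satisfies everything: constraint 1: a3 + a4 = 2 is even; constraint 2: a4 + a3 = 2; constraint 4: a5 - a3 = -1, and the others follow.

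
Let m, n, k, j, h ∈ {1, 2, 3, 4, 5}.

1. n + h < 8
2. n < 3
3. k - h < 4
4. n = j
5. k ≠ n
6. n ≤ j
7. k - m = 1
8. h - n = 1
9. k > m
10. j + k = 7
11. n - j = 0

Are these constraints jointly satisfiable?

Satisfiable

Setting (m, n, k, j, h) = (4, 2, 5, 2, 3) satisfies everything: constraint 1: n + h = 5; constraint 3: k - h = 2; constraint 7: k - m = 1, and the others follow.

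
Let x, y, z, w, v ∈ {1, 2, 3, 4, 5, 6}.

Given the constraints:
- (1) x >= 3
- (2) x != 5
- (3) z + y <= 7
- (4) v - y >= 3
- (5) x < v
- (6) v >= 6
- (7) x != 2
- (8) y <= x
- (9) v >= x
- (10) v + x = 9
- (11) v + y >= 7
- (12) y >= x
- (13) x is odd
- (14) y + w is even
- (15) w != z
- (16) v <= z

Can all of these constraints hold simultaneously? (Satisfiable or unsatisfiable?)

From constraints 6 and 16: z ≥ v ≥ 6. From constraints 1 and 12: y ≥ x ≥ 3. Hence z + y ≥ 9. But constraint 3 requires z + y ≤ 7, and 7 < 9. Contradiction.

Unsatisfiable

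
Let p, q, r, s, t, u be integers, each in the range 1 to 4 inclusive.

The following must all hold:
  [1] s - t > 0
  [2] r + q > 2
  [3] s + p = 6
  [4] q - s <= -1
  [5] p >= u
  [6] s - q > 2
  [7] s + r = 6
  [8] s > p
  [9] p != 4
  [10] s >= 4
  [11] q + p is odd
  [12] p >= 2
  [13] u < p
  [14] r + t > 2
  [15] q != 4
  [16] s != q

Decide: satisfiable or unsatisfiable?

Try p = 2, q = 1, r = 2, s = 4, t = 2, u = 1.
Check constraint 1: s - t = 2; constraint 2: r + q = 3. The remaining constraints are straightforward to verify.

Satisfiable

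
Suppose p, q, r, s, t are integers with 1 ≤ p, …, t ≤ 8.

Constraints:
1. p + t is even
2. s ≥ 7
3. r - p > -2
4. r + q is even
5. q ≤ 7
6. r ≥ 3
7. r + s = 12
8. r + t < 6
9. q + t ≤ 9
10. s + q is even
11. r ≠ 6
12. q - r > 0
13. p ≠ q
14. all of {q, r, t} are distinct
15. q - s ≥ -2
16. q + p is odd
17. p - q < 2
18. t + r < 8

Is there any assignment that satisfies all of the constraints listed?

The assignment p = 5, q = 6, r = 4, s = 8, t = 1 works:
  constraint 3 holds since r - p = -1.
  constraint 7 holds since r + s = 12.
  constraint 8 holds since r + t = 5.
The rest check out directly.

Satisfiable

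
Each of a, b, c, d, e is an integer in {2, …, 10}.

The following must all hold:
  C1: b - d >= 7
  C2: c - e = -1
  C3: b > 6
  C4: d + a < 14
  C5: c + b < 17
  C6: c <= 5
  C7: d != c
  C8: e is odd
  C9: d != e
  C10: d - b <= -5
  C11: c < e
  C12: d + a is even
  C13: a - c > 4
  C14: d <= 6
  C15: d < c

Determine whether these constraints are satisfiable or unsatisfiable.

The assignment a = 10, b = 10, c = 4, d = 2, e = 5 works:
  constraint 1 holds since b - d = 8.
  constraint 2 holds since c - e = -1.
  constraint 4 holds since d + a = 12.
The rest check out directly.

Satisfiable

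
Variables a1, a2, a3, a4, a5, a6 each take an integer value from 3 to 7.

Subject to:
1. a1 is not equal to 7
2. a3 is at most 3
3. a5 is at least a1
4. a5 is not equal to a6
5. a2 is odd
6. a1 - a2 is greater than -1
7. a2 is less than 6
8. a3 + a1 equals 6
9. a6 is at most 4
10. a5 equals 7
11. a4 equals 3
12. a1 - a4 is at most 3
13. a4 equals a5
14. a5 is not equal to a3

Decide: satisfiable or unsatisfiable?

Constraint 11 fixes a4 = 3 and constraint 10 fixes a5 = 7, but constraint 13 requires a4 = a5. Since 3 ≠ 7, contradiction.

Unsatisfiable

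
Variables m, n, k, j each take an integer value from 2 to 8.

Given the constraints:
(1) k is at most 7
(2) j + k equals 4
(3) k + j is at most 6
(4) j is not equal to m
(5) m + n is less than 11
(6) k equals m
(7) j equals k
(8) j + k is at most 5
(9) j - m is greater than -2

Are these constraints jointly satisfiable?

Unsatisfiable

From constraints 6 and 7, j = k = m, so j = m. But constraint 4 says j ≠ m. Contradiction.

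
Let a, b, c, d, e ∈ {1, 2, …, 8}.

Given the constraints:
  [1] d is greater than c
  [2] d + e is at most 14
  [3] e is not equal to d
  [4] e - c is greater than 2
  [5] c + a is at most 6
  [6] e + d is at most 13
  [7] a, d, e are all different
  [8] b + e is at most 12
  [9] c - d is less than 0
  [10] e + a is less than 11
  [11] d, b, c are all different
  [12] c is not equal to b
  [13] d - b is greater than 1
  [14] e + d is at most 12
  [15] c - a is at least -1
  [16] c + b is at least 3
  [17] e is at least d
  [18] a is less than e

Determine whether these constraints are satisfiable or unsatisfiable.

Satisfiable

Setting (a, b, c, d, e) = (1, 2, 3, 5, 7) satisfies everything: constraint 2: d + e = 12; constraint 4: e - c = 4; constraint 5: c + a = 4, and the others follow.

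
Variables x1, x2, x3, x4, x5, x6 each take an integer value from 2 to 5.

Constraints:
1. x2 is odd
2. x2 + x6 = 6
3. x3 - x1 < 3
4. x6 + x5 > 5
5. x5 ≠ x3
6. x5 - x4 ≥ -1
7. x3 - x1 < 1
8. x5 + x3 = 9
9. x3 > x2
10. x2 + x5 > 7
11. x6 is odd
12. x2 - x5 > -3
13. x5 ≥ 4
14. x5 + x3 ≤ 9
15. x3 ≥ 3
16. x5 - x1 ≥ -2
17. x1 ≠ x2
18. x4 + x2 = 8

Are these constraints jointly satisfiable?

Try x1 = 4, x2 = 3, x3 = 4, x4 = 5, x5 = 5, x6 = 3.
Check constraint 2: x2 + x6 = 6; constraint 3: x3 - x1 = 0; constraint 4: x6 + x5 = 8. The remaining constraints are straightforward to verify.

Satisfiable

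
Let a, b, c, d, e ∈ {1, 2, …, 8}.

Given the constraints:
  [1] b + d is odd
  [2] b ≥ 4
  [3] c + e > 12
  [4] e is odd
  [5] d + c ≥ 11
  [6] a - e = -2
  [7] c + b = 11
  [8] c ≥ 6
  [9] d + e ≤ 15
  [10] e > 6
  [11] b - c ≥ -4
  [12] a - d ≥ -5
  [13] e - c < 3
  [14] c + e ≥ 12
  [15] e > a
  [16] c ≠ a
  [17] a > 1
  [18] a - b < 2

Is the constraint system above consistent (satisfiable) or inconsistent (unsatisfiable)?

Setting (a, b, c, d, e) = (5, 4, 7, 7, 7) satisfies everything: constraint 3: c + e = 14; constraint 5: d + c = 14, and the others follow.

Satisfiable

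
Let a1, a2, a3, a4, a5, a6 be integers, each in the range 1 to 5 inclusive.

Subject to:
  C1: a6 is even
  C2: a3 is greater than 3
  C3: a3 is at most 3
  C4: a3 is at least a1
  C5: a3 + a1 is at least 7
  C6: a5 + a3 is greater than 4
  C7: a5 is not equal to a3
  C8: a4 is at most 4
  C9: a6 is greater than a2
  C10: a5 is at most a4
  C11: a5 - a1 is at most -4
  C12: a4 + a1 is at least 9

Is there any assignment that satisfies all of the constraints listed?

From constraint 8: a4 ≤ 4. From constraints 3 and 4: a1 ≤ a3 ≤ 3. Hence a4 + a1 ≤ 7. But constraint 12 requires a4 + a1 ≥ 9, and 9 > 7. Contradiction.

Unsatisfiable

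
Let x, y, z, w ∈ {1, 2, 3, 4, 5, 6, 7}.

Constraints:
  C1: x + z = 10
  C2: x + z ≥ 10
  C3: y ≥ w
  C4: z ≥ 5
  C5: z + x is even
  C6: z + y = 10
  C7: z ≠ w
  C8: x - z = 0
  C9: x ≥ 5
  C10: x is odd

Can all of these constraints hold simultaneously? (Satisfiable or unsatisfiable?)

Satisfiable

Setting (x, y, z, w) = (5, 5, 5, 3) satisfies everything: constraint 1: x + z = 10; constraint 2: x + z = 10; constraint 6: z + y = 10, and the others follow.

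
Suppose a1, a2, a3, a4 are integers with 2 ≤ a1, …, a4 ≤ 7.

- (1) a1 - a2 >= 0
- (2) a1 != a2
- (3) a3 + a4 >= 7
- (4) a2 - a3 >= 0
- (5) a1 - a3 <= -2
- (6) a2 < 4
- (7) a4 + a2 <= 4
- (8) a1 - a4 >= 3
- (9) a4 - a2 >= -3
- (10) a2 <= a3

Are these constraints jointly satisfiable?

Unsatisfiable

Constraints 4, 5, 8, and 9 give a3 − a1 ≥ 2, a1 − a4 ≥ 3, a4 − a2 ≥ -3, a2 − a3 ≥ 0.
Adding all 4 inequalities: the left sides telescope to 0, and the right sides sum to 2 + 3 + (-3) + 0 = 2. So 0 ≥ 2, which is false.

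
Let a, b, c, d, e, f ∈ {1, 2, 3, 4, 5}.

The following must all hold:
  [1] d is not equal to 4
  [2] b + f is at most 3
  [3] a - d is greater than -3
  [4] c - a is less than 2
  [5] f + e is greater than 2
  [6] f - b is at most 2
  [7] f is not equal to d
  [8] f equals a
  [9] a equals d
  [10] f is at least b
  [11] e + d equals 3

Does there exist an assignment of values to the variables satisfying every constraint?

Unsatisfiable

From constraints 8 and 9, f = a = d, so f = d. But constraint 7 says f ≠ d. Contradiction.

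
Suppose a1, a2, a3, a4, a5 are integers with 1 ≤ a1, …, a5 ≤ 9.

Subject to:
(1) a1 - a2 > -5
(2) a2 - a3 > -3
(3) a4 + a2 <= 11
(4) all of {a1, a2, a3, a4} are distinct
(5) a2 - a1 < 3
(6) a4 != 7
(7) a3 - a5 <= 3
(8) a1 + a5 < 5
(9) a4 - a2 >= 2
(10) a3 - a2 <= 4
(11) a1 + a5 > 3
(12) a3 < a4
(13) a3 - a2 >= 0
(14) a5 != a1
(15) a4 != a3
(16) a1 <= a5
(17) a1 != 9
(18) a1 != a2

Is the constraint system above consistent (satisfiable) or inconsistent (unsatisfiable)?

Satisfiable

Take a1 = 1, a2 = 3, a3 = 5, a4 = 6, a5 = 3. Then constraint 1: a1 - a2 = -2; constraint 2: a2 - a3 = -2, and every other listed constraint is also met.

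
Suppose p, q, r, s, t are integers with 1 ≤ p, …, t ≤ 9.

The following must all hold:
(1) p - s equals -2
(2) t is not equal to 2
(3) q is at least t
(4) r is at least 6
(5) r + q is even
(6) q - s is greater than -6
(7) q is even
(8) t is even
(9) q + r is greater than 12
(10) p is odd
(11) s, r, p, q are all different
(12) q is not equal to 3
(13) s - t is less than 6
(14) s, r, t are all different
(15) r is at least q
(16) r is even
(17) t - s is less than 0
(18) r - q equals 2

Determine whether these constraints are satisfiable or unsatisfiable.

Satisfiable

Try p = 7, q = 6, r = 8, s = 9, t = 6.
Check constraint 1: p - s = -2; constraint 6: q - s = -3; constraint 9: q + r = 14. The remaining constraints are straightforward to verify.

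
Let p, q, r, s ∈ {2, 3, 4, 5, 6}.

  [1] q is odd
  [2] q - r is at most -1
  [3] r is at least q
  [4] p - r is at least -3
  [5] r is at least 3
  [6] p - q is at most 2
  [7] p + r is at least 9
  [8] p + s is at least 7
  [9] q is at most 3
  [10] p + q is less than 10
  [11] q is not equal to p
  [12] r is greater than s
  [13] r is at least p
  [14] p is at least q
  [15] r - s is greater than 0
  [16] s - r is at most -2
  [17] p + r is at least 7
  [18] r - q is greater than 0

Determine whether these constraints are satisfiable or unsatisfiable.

Satisfiable

Setting (p, q, r, s) = (5, 3, 5, 2) satisfies everything: constraint 2: q - r = -2; constraint 4: p - r = 0; constraint 6: p - q = 2, and the others follow.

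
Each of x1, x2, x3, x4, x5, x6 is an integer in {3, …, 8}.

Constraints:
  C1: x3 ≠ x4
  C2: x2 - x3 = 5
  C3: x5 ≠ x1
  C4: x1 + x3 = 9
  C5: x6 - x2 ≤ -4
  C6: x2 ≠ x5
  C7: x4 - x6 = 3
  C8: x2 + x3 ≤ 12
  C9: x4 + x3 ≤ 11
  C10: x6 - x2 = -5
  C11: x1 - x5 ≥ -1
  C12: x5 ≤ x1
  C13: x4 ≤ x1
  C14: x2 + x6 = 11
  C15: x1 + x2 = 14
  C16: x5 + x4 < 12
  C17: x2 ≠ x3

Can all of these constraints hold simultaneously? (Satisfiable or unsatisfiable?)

Take x1 = 6, x2 = 8, x3 = 3, x4 = 6, x5 = 4, x6 = 3. Then constraint 2: x2 - x3 = 5; constraint 4: x1 + x3 = 9; constraint 5: x6 - x2 = -5, and every other listed constraint is also met.

Satisfiable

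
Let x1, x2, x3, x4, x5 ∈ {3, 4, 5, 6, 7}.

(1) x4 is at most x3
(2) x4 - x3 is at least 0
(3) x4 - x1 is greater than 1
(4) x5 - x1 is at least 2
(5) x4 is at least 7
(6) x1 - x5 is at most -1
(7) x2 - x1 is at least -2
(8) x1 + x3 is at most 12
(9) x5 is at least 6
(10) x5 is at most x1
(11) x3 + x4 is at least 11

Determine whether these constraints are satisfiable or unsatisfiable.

From constraints 9 and 10: x1 ≥ x5 ≥ 6. From constraints 1 and 5: x3 ≥ x4 ≥ 7. Hence x1 + x3 ≥ 13. But constraint 8 requires x1 + x3 ≤ 12, and 12 < 13. Contradiction.

Unsatisfiable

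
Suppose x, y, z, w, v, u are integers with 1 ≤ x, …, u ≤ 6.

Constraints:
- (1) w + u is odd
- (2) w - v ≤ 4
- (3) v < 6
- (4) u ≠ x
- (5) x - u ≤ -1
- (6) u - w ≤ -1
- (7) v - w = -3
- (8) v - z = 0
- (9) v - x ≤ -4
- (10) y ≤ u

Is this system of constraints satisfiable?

Constraints 2, 5, 6, and 9 give x − v ≥ 4, v − w ≥ -4, w − u ≥ 1, u − x ≥ 1.
Adding all 4 inequalities: the left sides telescope to 0, and the right sides sum to 4 + (-4) + 1 + 1 = 2. So 0 ≥ 2, which is false.

Unsatisfiable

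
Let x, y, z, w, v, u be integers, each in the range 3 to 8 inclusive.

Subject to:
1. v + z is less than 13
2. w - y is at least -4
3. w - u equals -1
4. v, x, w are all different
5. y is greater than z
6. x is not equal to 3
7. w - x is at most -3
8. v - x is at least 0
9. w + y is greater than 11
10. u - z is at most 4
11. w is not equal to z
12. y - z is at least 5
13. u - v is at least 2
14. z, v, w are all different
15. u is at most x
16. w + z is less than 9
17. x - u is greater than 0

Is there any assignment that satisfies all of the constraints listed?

Unsatisfiable

Constraints 2, 7, 8, 10, 12, and 13 give z − u ≥ -4, u − v ≥ 2, v − x ≥ 0, x − w ≥ 3, w − y ≥ -4, y − z ≥ 5.
Adding all 6 inequalities: the left sides telescope to 0, and the right sides sum to (-4) + 2 + 0 + 3 + (-4) + 5 = 2. So 0 ≥ 2, which is false.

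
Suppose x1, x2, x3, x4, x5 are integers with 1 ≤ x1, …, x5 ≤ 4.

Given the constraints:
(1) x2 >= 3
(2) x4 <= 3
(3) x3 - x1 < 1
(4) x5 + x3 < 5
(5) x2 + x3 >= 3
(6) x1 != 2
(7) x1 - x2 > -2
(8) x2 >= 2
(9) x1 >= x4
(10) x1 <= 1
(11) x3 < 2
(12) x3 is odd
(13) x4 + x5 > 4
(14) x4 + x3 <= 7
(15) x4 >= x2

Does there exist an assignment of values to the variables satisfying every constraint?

Unsatisfiable

From constraints 1 and 15: x4 ≥ x2 and x2 ≥ 3, so x4 ≥ 3. From constraints 9 and 10: x4 ≤ x1 and x1 ≤ 1, so x4 ≤ 1. But 1 < 3, so no value of x4 works.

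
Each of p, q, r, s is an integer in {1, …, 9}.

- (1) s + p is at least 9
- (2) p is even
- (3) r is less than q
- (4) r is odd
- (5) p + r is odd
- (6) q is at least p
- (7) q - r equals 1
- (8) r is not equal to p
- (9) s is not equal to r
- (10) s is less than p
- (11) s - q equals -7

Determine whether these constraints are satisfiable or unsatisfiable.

Satisfiable

Setting (p, q, r, s) = (8, 8, 7, 1) satisfies everything: constraint 1: s + p = 9; constraint 7: q - r = 1, and the others follow.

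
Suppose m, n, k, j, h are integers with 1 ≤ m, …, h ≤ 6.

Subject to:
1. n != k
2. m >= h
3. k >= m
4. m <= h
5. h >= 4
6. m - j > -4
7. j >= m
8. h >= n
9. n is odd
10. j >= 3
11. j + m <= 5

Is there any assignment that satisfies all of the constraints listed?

From constraint 10: j ≥ 3. From constraints 2 and 5: m ≥ h ≥ 4. Hence j + m ≥ 7. But constraint 11 requires j + m ≤ 5, and 5 < 7. Contradiction.

Unsatisfiable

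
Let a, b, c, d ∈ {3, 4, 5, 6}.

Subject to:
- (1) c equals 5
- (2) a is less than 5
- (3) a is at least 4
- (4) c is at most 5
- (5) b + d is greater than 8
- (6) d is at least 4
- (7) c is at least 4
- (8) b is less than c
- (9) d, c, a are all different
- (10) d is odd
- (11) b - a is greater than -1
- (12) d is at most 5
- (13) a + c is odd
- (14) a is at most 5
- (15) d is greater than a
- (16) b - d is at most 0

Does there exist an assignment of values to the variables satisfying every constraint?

Unsatisfiable

Constraints 3, 4, 6, 7, 12, and 14 confine each of d, c, a to the 2 values {4, 5}.
Constraint 9 requires all 3 of them to be distinct, but only 2 values are available — impossible by the pigeonhole principle.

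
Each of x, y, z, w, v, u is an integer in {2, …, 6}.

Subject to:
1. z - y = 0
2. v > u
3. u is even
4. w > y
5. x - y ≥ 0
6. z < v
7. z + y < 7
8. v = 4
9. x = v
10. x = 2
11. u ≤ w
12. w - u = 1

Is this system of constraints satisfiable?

Constraint 10 fixes x = 2 and constraint 8 fixes v = 4, but constraint 9 requires x = v. Since 2 ≠ 4, contradiction.

Unsatisfiable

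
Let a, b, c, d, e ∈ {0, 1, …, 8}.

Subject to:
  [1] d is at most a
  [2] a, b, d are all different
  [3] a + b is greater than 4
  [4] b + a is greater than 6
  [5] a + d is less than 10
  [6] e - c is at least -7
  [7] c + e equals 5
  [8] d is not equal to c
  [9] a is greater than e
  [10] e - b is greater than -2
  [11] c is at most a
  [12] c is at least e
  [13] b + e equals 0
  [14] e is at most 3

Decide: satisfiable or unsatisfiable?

The assignment a = 7, b = 0, c = 5, d = 2, e = 0 works:
  constraint 3 holds since a + b = 7.
  constraint 4 holds since b + a = 7.
The rest check out directly.

Satisfiable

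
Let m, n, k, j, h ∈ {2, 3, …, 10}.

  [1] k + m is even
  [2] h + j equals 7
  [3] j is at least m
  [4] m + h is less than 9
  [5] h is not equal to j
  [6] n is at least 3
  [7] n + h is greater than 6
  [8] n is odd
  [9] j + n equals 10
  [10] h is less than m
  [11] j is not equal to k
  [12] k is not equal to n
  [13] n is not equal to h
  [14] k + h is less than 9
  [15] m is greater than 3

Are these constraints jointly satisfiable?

Satisfiable

Take m = 4, n = 5, k = 6, j = 5, h = 2. Then constraint 2: h + j = 7; constraint 4: m + h = 6, and every other listed constraint is also met.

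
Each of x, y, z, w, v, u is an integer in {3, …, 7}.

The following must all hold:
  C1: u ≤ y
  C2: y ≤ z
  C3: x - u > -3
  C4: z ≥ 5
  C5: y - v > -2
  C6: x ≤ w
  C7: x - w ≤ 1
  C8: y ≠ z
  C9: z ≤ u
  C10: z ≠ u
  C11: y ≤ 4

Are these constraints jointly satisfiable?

Unsatisfiable

From constraints 4 and 9: u ≥ z and z ≥ 5, so u ≥ 5. From constraints 1 and 11: u ≤ y and y ≤ 4, so u ≤ 4. But 4 < 5, so no value of u works.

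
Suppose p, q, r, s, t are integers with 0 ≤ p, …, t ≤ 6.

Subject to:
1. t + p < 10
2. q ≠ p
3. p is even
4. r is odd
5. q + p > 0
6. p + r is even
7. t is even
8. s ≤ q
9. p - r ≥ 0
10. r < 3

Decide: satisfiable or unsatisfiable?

Unsatisfiable

Constraint 3 makes p even and constraint 4 makes r odd, so p + r must be odd. Constraint 6 says p + r is even — contradiction.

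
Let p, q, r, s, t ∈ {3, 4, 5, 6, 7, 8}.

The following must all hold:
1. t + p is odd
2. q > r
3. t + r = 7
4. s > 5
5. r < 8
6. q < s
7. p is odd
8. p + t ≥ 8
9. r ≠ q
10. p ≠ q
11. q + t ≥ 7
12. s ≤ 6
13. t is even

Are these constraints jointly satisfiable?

Satisfiable

Try p = 7, q = 4, r = 3, s = 6, t = 4.
Check constraint 3: t + r = 7; constraint 8: p + t = 11. The remaining constraints are straightforward to verify.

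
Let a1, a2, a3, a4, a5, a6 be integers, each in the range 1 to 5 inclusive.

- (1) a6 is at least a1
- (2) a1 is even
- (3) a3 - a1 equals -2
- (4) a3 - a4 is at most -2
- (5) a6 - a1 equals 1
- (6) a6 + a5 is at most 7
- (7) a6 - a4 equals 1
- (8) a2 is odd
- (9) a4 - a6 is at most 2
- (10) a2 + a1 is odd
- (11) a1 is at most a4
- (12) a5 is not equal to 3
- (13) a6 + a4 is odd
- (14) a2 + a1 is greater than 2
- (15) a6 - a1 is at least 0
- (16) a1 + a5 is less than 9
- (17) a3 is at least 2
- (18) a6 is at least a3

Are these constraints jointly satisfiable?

Satisfiable

Try a1 = 4, a2 = 1, a3 = 2, a4 = 4, a5 = 2, a6 = 5.
Check constraint 3: a3 - a1 = -2; constraint 4: a3 - a4 = -2. The remaining constraints are straightforward to verify.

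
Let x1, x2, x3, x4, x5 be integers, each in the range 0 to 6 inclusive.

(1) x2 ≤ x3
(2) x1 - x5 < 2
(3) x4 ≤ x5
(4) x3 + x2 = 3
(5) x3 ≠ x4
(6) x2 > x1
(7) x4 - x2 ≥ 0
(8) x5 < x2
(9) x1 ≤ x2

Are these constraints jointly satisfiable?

Unsatisfiable

Constraints 3, 7, and 8 give x2 ≤ x4, x4 ≤ x5, x5 < x2. Chaining: x2 ≤ x4 ≤ x5 < x2, which forces x2 < x2 — impossible.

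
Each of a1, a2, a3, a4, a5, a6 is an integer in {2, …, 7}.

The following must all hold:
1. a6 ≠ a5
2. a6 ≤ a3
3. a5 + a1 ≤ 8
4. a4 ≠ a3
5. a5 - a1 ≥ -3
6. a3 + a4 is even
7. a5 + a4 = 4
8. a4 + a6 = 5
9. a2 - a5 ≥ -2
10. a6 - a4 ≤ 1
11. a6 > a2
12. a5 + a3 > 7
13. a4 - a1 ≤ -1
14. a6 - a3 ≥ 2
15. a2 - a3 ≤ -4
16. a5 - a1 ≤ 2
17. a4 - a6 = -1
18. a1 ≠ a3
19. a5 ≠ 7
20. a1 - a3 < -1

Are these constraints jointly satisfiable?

Unsatisfiable

Constraints 5, 9, 10, 13, 14, and 15 give a2 − a5 ≥ -2, a5 − a1 ≥ -3, a1 − a4 ≥ 1, a4 − a6 ≥ -1, a6 − a3 ≥ 2, a3 − a2 ≥ 4.
Adding all 6 inequalities: the left sides telescope to 0, and the right sides sum to (-2) + (-3) + 1 + (-1) + 2 + 4 = 1. So 0 ≥ 1, which is false.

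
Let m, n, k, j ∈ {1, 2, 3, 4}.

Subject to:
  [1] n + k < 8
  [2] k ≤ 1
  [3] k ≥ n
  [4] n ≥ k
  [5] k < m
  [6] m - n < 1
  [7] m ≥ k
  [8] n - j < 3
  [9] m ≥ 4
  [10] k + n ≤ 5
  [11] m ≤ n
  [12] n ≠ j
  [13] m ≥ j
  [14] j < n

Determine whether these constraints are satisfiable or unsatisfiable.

Unsatisfiable

From constraints 9 and 11: n ≥ m and m ≥ 4, so n ≥ 4. From constraints 2 and 3: n ≤ k and k ≤ 1, so n ≤ 1. But 1 < 4, so no value of n works.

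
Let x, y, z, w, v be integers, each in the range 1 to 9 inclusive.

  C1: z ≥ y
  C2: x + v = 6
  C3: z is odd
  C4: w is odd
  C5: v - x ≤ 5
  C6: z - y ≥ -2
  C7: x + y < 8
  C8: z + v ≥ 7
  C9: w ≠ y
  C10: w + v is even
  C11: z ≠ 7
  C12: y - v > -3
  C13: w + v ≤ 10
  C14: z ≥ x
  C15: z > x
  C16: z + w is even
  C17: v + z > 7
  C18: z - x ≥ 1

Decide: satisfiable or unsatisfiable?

One satisfying assignment is x = 1, y = 4, z = 5, w = 3, v = 5.
For the less obvious constraints — constraint 2: x + v = 6; constraint 5: v - x = 4; constraint 6: z - y = 1 — and the others hold by inspection.

Satisfiable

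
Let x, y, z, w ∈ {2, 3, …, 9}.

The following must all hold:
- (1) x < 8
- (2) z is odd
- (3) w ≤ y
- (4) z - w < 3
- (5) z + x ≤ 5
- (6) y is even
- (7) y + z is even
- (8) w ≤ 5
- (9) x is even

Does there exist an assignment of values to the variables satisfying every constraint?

Unsatisfiable

Constraint 6 makes y even and constraint 2 makes z odd, so y + z must be odd. Constraint 7 says y + z is even — contradiction.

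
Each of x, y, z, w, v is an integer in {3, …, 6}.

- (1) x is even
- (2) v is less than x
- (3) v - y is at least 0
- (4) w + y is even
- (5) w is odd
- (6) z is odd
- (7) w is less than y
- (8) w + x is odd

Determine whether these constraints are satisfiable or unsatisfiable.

Satisfiable

Try x = 6, y = 5, z = 3, w = 3, v = 5.
Check constraint 1: x = 6 is even; constraint 3: v - y = 0; constraint 4: w + y = 8 is even. The remaining constraints are straightforward to verify.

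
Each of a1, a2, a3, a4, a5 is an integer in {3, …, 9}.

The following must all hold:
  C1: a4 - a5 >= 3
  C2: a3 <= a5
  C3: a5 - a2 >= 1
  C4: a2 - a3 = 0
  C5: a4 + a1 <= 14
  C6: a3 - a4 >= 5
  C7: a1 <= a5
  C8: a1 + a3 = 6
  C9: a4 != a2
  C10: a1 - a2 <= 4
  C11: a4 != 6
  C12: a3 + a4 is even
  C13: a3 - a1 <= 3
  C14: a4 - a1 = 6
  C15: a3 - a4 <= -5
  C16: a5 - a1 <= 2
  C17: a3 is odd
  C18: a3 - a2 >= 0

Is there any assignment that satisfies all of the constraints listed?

Constraints 1, 3, 6, 10, and 13 give a4 − a5 ≥ 3, a5 − a2 ≥ 1, a2 − a1 ≥ -4, a1 − a3 ≥ -3, a3 − a4 ≥ 5.
Adding all 5 inequalities: the left sides telescope to 0, and the right sides sum to 3 + 1 + (-4) + (-3) + 5 = 2. So 0 ≥ 2, which is false.

Unsatisfiable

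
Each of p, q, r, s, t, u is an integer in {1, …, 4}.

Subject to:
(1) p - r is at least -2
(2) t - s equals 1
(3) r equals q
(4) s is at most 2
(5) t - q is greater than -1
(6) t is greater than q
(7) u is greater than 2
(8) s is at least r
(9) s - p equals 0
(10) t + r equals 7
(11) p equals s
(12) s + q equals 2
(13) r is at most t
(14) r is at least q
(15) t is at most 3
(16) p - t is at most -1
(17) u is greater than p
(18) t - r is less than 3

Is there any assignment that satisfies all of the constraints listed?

Unsatisfiable

From constraint 15: t ≤ 3. From constraints 4 and 8: r ≤ s ≤ 2. Hence t + r ≤ 5. But constraint 10 requires t + r = 7, and 7 > 5. Contradiction.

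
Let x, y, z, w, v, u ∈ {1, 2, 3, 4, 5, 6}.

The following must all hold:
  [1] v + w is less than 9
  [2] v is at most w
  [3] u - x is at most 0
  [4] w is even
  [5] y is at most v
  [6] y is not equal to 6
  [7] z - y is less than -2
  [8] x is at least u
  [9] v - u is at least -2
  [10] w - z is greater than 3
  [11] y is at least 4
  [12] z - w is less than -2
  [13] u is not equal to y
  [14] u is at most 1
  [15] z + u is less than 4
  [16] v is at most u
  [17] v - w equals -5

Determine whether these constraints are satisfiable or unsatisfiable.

Unsatisfiable

From constraints 5 and 11: v ≥ y and y ≥ 4, so v ≥ 4. From constraints 14 and 16: v ≤ u and u ≤ 1, so v ≤ 1. But 1 < 4, so no value of v works.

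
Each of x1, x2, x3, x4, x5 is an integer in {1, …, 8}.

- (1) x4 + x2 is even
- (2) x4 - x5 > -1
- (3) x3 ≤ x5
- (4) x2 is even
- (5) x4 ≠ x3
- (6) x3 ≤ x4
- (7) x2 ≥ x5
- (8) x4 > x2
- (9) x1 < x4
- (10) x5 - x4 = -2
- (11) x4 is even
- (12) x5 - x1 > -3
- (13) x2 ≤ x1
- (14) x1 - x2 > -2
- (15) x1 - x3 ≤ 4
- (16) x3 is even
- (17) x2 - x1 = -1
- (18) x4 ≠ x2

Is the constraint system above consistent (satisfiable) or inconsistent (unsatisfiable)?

Try x1 = 3, x2 = 2, x3 = 2, x4 = 4, x5 = 2.
Check constraint 2: x4 - x5 = 2; constraint 10: x5 - x4 = -2. The remaining constraints are straightforward to verify.

Satisfiable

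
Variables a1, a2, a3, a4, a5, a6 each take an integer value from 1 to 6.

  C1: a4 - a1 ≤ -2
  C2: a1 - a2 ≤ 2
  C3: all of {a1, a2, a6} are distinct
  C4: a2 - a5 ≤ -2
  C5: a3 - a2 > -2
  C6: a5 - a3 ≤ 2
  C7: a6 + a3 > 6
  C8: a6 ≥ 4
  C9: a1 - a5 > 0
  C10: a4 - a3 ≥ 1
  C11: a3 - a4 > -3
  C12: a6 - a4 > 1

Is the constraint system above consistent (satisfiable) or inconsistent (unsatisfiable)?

Unsatisfiable

Constraints 1, 2, 4, 6, and 10 give a4 − a3 ≥ 1, a3 − a5 ≥ -2, a5 − a2 ≥ 2, a2 − a1 ≥ -2, a1 − a4 ≥ 2.
Adding all 5 inequalities: the left sides telescope to 0, and the right sides sum to 1 + (-2) + 2 + (-2) + 2 = 1. So 0 ≥ 1, which is false.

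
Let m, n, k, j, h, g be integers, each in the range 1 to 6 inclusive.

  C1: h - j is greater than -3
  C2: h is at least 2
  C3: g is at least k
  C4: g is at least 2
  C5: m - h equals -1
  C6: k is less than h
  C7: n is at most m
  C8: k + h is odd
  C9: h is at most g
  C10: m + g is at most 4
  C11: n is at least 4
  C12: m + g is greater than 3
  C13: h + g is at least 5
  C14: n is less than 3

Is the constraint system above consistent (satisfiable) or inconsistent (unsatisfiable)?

Unsatisfiable

From constraints 7 and 11: m ≥ n ≥ 4. From constraints 2 and 9: g ≥ h ≥ 2. Hence m + g ≥ 6. But constraint 10 requires m + g ≤ 4, and 4 < 6. Contradiction.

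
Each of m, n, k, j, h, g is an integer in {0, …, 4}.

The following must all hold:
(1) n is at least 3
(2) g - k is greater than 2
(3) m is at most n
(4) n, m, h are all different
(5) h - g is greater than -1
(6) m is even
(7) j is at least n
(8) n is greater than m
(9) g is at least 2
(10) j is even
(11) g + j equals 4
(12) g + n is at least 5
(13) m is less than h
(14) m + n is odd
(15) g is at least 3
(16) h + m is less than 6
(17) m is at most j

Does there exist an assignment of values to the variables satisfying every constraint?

Unsatisfiable

From constraint 9: g ≥ 2. From constraints 1 and 7: j ≥ n ≥ 3. Hence g + j ≥ 5. But constraint 11 requires g + j = 4, and 4 < 5. Contradiction.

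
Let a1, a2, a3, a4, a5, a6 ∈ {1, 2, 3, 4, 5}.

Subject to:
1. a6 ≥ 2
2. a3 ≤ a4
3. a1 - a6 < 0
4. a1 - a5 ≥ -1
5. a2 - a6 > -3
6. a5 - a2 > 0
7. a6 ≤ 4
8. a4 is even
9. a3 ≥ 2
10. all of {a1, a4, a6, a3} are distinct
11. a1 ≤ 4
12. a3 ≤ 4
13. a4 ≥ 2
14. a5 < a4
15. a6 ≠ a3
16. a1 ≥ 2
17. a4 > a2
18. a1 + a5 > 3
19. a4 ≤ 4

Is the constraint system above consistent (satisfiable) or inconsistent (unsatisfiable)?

Constraints 1, 7, 9, 11, 12, 13, 16, and 19 confine each of a1, a4, a6, a3 to the 3 values {2, …, 4}.
Constraint 10 requires all 4 of them to be distinct, but only 3 values are available — impossible by the pigeonhole principle.

Unsatisfiable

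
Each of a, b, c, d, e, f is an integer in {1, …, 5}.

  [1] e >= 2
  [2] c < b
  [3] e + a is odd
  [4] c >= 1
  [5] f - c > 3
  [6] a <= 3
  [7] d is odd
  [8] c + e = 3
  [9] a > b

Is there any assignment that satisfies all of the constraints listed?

Satisfiable

Setting (a, b, c, d, e, f) = (3, 2, 1, 1, 2, 5) satisfies everything: constraint 5: f - c = 4; constraint 8: c + e = 3, and the others follow.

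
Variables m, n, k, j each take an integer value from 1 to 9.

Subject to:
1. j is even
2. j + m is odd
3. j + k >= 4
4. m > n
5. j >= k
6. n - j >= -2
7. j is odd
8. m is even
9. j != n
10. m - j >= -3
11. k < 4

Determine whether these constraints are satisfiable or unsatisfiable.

Constraint 1 makes j even and constraint 8 makes m even, so j + m must be even. Constraint 2 says j + m is odd — contradiction.

Unsatisfiable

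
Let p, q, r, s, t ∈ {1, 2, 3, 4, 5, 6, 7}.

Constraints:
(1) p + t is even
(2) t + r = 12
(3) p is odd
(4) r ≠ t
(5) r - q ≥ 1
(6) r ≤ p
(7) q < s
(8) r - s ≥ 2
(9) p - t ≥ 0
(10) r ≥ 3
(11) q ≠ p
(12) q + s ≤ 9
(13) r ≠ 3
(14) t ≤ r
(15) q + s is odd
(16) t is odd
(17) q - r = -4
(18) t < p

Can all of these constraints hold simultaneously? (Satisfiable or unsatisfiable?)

Satisfiable

Setting (p, q, r, s, t) = (7, 3, 7, 4, 5) satisfies everything: constraint 2: t + r = 12; constraint 5: r - q = 4; constraint 8: r - s = 3, and the others follow.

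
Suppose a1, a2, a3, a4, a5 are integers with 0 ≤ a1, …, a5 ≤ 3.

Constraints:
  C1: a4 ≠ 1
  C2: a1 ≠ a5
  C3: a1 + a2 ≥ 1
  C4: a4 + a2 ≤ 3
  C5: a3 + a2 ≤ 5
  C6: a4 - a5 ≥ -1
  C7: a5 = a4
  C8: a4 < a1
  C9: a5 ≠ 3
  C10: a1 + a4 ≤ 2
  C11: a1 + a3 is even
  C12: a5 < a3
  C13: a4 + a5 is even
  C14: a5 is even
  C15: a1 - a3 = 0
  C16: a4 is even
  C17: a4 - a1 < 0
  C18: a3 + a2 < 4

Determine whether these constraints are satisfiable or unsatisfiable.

One satisfying assignment is a1 = 1, a2 = 1, a3 = 1, a4 = 0, a5 = 0.
For the less obvious constraints — constraint 3: a1 + a2 = 2; constraint 4: a4 + a2 = 1 — and the others hold by inspection.

Satisfiable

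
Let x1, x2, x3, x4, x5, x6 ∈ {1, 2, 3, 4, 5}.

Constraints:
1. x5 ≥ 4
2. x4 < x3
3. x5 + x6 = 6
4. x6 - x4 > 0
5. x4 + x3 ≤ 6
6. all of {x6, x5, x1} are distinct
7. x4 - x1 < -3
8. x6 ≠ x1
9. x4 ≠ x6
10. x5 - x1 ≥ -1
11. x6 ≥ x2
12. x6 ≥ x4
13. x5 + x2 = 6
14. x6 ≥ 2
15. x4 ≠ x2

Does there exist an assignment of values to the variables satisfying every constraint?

The assignment x1 = 5, x2 = 2, x3 = 4, x4 = 1, x5 = 4, x6 = 2 works:
  constraint 3 holds since x5 + x6 = 6.
  constraint 4 holds since x6 - x4 = 1.
The rest check out directly.

Satisfiable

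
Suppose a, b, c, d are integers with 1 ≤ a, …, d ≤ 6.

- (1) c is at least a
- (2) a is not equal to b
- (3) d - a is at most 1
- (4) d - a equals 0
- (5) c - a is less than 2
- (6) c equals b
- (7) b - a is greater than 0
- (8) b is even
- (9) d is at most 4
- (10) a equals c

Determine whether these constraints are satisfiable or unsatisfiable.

From constraints 6 and 10, a = c = b, so a = b. But constraint 2 says a ≠ b. Contradiction.

Unsatisfiable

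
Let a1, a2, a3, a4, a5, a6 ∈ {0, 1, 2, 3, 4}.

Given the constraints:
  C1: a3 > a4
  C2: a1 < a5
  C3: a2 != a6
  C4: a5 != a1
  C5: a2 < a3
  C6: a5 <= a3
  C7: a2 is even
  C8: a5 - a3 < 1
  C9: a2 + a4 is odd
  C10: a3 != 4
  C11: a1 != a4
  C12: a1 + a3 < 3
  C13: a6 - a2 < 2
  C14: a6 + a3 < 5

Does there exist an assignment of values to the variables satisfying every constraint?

Satisfiable

Take a1 = 0, a2 = 0, a3 = 2, a4 = 1, a5 = 2, a6 = 1. Then constraint 8: a5 - a3 = 0; constraint 12: a1 + a3 = 2; constraint 13: a6 - a2 = 1, and every other listed constraint is also met.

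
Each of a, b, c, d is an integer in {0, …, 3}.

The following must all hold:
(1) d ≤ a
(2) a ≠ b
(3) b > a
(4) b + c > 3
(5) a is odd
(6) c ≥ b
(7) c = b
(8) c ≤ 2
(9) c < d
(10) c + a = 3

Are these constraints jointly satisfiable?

Unsatisfiable

Constraints 1, 3, 6, and 9 give a < b, b ≤ c, c < d, d ≤ a. Chaining: a < b ≤ c < d ≤ a, which forces a < a — impossible.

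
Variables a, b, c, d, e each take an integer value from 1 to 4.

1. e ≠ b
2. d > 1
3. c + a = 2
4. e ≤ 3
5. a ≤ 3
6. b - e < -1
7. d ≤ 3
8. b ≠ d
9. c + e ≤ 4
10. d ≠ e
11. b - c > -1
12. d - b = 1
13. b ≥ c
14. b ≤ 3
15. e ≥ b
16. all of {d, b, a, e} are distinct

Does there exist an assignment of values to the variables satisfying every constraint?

Unsatisfiable

Constraints 4, 5, 7, and 14 confine each of d, b, a, e to the 3 values {1, …, 3} (the domain already gives each ≥ 1).
Constraint 16 requires all 4 of them to be distinct, but only 3 values are available — impossible by the pigeonhole principle.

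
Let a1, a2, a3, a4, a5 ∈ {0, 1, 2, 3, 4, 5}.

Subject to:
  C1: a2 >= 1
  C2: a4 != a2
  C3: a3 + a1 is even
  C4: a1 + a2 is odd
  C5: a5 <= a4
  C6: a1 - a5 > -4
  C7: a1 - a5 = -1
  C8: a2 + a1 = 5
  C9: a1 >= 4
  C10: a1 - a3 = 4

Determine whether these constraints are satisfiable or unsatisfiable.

Satisfiable

Take a1 = 4, a2 = 1, a3 = 0, a4 = 5, a5 = 5. Then constraint 6: a1 - a5 = -1; constraint 7: a1 - a5 = -1; constraint 8: a2 + a1 = 5, and every other listed constraint is also met.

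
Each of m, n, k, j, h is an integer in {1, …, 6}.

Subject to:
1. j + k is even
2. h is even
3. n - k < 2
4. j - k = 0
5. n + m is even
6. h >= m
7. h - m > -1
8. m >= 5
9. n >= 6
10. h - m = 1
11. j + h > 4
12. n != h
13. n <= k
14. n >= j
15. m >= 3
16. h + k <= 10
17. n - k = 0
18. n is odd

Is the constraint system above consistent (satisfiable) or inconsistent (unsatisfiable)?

From constraints 6 and 8: h ≥ m ≥ 5. From constraints 9 and 13: k ≥ n ≥ 6. Hence h + k ≥ 11. But constraint 16 requires h + k ≤ 10, and 10 < 11. Contradiction.

Unsatisfiable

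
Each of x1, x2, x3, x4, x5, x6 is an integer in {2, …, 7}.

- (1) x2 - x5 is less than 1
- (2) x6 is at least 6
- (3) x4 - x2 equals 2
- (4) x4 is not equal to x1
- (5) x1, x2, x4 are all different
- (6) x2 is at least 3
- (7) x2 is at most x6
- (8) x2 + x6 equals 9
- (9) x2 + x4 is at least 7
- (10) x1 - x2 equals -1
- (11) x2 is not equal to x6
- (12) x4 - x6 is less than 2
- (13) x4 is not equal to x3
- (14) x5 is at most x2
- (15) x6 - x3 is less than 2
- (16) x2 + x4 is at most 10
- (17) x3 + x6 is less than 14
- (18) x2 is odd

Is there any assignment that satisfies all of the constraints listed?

Satisfiable

Setting (x1, x2, x3, x4, x5, x6) = (2, 3, 6, 5, 3, 6) satisfies everything: constraint 1: x2 - x5 = 0; constraint 3: x4 - x2 = 2; constraint 8: x2 + x6 = 9, and the others follow.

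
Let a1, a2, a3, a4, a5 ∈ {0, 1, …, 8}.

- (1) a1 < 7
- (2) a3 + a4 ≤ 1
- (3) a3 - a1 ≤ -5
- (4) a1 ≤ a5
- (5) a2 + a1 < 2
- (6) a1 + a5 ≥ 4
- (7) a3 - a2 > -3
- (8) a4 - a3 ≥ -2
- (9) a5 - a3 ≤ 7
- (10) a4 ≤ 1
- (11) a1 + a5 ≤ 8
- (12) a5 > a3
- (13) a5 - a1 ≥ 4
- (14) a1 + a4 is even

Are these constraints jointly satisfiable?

Unsatisfiable

Constraints 3, 9, and 13 give a3 − a5 ≥ -7, a5 − a1 ≥ 4, a1 − a3 ≥ 5.
Adding all 3 inequalities: the left sides telescope to 0, and the right sides sum to (-7) + 4 + 5 = 2. So 0 ≥ 2, which is false.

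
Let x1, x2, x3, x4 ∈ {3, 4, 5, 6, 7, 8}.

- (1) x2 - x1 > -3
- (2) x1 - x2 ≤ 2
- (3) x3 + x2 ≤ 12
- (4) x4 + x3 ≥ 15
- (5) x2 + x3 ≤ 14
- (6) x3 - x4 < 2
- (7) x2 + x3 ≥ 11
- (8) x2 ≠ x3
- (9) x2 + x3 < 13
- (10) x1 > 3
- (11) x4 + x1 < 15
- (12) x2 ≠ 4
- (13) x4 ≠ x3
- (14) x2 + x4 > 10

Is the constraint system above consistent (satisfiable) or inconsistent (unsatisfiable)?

Take x1 = 5, x2 = 5, x3 = 7, x4 = 8. Then constraint 1: x2 - x1 = 0; constraint 2: x1 - x2 = 0, and every other listed constraint is also met.

Satisfiable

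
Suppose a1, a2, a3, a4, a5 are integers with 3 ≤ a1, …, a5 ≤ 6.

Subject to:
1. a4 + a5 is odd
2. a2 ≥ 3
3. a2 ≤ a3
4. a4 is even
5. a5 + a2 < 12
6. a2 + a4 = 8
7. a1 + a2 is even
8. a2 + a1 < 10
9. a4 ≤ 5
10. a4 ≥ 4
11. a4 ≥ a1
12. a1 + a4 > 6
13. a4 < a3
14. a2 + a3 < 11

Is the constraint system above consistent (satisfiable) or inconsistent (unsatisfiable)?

The assignment a1 = 4, a2 = 4, a3 = 6, a4 = 4, a5 = 5 works:
  constraint 5 holds since a5 + a2 = 9.
  constraint 6 holds since a2 + a4 = 8.
  constraint 8 holds since a2 + a1 = 8.
The rest check out directly.

Satisfiable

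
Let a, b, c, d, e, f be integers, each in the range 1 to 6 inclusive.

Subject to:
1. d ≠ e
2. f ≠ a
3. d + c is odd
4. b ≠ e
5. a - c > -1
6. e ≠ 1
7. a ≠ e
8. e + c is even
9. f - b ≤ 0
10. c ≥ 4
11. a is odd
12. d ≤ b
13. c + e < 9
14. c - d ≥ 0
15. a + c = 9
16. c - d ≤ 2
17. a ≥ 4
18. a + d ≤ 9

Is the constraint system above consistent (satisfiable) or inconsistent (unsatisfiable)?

Satisfiable

Take a = 5, b = 5, c = 4, d = 3, e = 4, f = 3. Then constraint 5: a - c = 1; constraint 9: f - b = -2, and every other listed constraint is also met.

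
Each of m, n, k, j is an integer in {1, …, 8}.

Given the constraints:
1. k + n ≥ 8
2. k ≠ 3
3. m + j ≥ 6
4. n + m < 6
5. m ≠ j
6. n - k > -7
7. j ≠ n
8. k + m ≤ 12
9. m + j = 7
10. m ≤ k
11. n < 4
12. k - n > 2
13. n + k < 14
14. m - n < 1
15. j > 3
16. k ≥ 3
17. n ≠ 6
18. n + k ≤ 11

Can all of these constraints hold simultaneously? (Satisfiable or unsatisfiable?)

Satisfiable

One satisfying assignment is m = 2, n = 3, k = 8, j = 5.
For the less obvious constraints — constraint 1: k + n = 11; constraint 3: m + j = 7 — and the others hold by inspection.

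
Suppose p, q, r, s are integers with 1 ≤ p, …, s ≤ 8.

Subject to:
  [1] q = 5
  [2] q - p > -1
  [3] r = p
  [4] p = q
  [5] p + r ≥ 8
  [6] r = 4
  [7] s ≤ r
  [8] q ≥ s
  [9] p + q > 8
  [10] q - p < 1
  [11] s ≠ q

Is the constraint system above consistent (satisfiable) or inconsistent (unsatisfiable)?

Constraint 6 fixes r = 4 and constraint 1 fixes q = 5. Constraints 3 and 4 give r = p = q, so r = q. But 4 ≠ 5 — contradiction.

Unsatisfiable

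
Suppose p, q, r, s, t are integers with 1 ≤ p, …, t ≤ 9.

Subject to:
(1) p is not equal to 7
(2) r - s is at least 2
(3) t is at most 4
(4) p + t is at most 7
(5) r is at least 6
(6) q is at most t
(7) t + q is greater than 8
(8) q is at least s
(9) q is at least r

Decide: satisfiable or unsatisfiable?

From constraints 5 and 9: q ≥ r and r ≥ 6, so q ≥ 6. From constraints 3 and 6: q ≤ t and t ≤ 4, so q ≤ 4. But 4 < 6, so no value of q works.

Unsatisfiable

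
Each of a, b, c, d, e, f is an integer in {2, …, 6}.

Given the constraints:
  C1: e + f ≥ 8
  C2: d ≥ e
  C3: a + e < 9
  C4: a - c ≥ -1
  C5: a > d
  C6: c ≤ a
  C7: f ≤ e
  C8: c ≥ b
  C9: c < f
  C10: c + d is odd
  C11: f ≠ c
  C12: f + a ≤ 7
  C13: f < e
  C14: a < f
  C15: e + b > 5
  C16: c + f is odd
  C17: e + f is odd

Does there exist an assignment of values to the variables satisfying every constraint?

Unsatisfiable

Constraints 2, 5, 13, and 14 give f < e, e ≤ d, d < a, a < f. Chaining: f < e ≤ d < a < f, which forces f < f — impossible.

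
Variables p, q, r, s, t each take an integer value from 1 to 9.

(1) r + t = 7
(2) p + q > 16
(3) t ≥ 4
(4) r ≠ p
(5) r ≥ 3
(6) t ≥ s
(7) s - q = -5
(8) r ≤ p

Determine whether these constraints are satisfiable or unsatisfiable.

Satisfiable

Take p = 9, q = 8, r = 3, s = 3, t = 4. Then constraint 1: r + t = 7; constraint 2: p + q = 17; constraint 7: s - q = -5, and every other listed constraint is also met.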